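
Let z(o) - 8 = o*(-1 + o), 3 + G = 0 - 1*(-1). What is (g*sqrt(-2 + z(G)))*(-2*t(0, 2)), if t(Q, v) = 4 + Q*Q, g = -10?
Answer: 160*sqrt(3) ≈ 277.13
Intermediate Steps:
G = -2 (G = -3 + (0 - 1*(-1)) = -3 + (0 + 1) = -3 + 1 = -2)
z(o) = 8 + o*(-1 + o)
t(Q, v) = 4 + Q**2
(g*sqrt(-2 + z(G)))*(-2*t(0, 2)) = (-10*sqrt(-2 + (8 + (-2)**2 - 1*(-2))))*(-2*(4 + 0**2)) = (-10*sqrt(-2 + (8 + 4 + 2)))*(-2*(4 + 0)) = (-10*sqrt(-2 + 14))*(-2*4) = -20*sqrt(3)*(-8) = 160*sqrt(3)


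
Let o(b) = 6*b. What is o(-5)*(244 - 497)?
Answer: 7590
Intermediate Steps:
o(-5)*(244 - 497) = (6*(-5))*(244 - 497) = -30*(-253) = 7590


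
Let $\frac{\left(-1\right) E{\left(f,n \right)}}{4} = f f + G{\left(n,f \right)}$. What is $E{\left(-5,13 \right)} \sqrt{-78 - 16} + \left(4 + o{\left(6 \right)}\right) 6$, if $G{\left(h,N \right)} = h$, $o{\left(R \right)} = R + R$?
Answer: $96 - 152 i \sqrt{94} \approx 96.0 - 1473.7 i$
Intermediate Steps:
$o{\left(R \right)} = 2 R$
$E{\left(f,n \right)} = - 4 n - 4 f^{2}$ ($E{\left(f,n \right)} = - 4 \left(f f + n\right) = - 4 \left(f^{2} + n\right) = - 4 \left(n + f^{2}\right) = - 4 n - 4 f^{2}$)
$E{\left(-5,13 \right)} \sqrt{-78 - 16} + \left(4 + o{\left(6 \right)}\right) 6 = \left(\left(-4\right) 13 - 4 \left(-5\right)^{2}\right) \sqrt{-78 - 16} + \left(4 + 2 \cdot 6\right) 6 = \left(-52 - 100\right) \sqrt{-94} + \left(4 + 12\right) 6 = \left(-52 - 100\right) i \sqrt{94} + 16 \cdot 6 = - 152 i \sqrt{94} + 96 = 96 - 152 i \sqrt{94}$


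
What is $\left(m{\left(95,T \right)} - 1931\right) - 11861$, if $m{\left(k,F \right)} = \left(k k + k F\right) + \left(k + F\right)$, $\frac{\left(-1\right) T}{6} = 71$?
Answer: $-45568$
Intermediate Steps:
$T = -426$ ($T = \left(-6\right) 71 = -426$)
$m{\left(k,F \right)} = F + k + k^{2} + F k$ ($m{\left(k,F \right)} = \left(k^{2} + F k\right) + \left(F + k\right) = F + k + k^{2} + F k$)
$\left(m{\left(95,T \right)} - 1931\right) - 11861 = \left(\left(-426 + 95 + 95^{2} - 40470\right) - 1931\right) - 11861 = \left(\left(-426 + 95 + 9025 - 40470\right) - 1931\right) - 11861 = \left(-31776 - 1931\right) - 11861 = -33707 - 11861 = -45568$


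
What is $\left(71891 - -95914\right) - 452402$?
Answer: $-284597$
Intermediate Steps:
$\left(71891 - -95914\right) - 452402 = \left(71891 + 95914\right) - 452402 = 167805 - 452402 = -284597$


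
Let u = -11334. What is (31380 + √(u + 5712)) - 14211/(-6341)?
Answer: 198994791/6341 + I*√5622 ≈ 31382.0 + 74.98*I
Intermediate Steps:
(31380 + √(u + 5712)) - 14211/(-6341) = (31380 + √(-11334 + 5712)) - 14211/(-6341) = (31380 + √(-5622)) - 14211*(-1/6341) = (31380 + I*√5622) + 14211/6341 = 198994791/6341 + I*√5622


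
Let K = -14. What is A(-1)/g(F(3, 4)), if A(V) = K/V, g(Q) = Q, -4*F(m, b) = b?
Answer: -14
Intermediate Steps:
F(m, b) = -b/4
A(V) = -14/V
A(-1)/g(F(3, 4)) = (-14/(-1))/((-¼*4)) = -14*(-1)/(-1) = 14*(-1) = -14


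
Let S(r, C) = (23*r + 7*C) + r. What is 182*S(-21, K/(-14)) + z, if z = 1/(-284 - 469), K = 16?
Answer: -70167553/753 ≈ -93184.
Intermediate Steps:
S(r, C) = 7*C + 24*r (S(r, C) = (7*C + 23*r) + r = 7*C + 24*r)
z = -1/753 (z = 1/(-753) = -1/753 ≈ -0.0013280)
182*S(-21, K/(-14)) + z = 182*(7*(16/(-14)) + 24*(-21)) - 1/753 = 182*(7*(16*(-1/14)) - 504) - 1/753 = 182*(7*(-8/7) - 504) - 1/753 = 182*(-8 - 504) - 1/753 = 182*(-512) - 1/753 = -93184 - 1/753 = -70167553/753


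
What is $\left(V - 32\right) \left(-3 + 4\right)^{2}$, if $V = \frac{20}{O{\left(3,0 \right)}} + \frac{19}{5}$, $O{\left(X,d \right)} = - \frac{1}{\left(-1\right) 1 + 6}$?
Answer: $- \frac{641}{5} \approx -128.2$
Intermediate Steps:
$O{\left(X,d \right)} = - \frac{1}{5}$ ($O{\left(X,d \right)} = - \frac{1}{-1 + 6} = - \frac{1}{5}$)
$V = - \frac{481}{5}$ ($V = \frac{20}{- \frac{1}{5}} + \frac{19}{5} = 20 \left(-5\right) + 19 \cdot \frac{1}{5} = -100 + \frac{19}{5} = - \frac{481}{5} \approx -96.2$)
$\left(V - 32\right) \left(-3 + 4\right)^{2} = \left(- \frac{481}{5} - 32\right) \left(-3 + 4\right)^{2} = - \frac{641 \cdot 1^{2}}{5} = \left(- \frac{641}{5}\right) 1 = - \frac{641}{5}$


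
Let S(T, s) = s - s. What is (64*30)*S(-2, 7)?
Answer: 0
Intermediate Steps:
S(T, s) = 0
(64*30)*S(-2, 7) = (64*30)*0 = 1920*0 = 0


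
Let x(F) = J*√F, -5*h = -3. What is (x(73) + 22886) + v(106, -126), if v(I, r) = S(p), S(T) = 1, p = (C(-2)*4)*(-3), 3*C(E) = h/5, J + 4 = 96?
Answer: 22887 + 92*√73 ≈ 23673.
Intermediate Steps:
J = 92 (J = -4 + 96 = 92)
h = ⅗ (h = -⅕*(-3) = ⅗ ≈ 0.60000)
x(F) = 92*√F
C(E) = 1/25 (C(E) = ((⅗)/5)/3 = ((⅗)*(⅕))/3 = (⅓)*(3/25) = 1/25)
p = -12/25 (p = ((1/25)*4)*(-3) = (4/25)*(-3) = -12/25 ≈ -0.48000)
v(I, r) = 1
(x(73) + 22886) + v(106, -126) = (92*√73 + 22886) + 1 = (22886 + 92*√73) + 1 = 22887 + 92*√73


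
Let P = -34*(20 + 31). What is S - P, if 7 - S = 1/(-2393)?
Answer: 4166214/2393 ≈ 1741.0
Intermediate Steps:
S = 16752/2393 (S = 7 - 1/(-2393) = 7 - 1*(-1/2393) = 7 + 1/2393 = 16752/2393 ≈ 7.0004)
P = -1734 (P = -34*51 = -1734)
S - P = 16752/2393 - 1*(-1734) = 16752/2393 + 1734 = 4166214/2393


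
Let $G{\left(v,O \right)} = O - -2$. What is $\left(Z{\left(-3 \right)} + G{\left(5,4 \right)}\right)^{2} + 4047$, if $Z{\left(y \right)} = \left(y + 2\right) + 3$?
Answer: $4111$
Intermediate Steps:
$Z{\left(y \right)} = 5 + y$ ($Z{\left(y \right)} = \left(2 + y\right) + 3 = 5 + y$)
$G{\left(v,O \right)} = 2 + O$ ($G{\left(v,O \right)} = O + 2 = 2 + O$)
$\left(Z{\left(-3 \right)} + G{\left(5,4 \right)}\right)^{2} + 4047 = \left(\left(5 - 3\right) + \left(2 + 4\right)\right)^{2} + 4047 = \left(2 + 6\right)^{2} + 4047 = 8^{2} + 4047 = 64 + 4047 = 4111$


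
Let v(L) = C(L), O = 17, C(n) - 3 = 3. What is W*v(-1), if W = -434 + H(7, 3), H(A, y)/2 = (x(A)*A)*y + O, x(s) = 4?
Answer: -1392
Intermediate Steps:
C(n) = 6 (C(n) = 3 + 3 = 6)
v(L) = 6
H(A, y) = 34 + 8*A*y (H(A, y) = 2*((4*A)*y + 17) = 2*(4*A*y + 17) = 2*(17 + 4*A*y) = 34 + 8*A*y)
W = -232 (W = -434 + (34 + 8*7*3) = -434 + (34 + 168) = -434 + 202 = -232)
W*v(-1) = -232*6 = -1392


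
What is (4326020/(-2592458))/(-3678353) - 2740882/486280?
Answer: -6534245484965837717/1159288561189708180 ≈ -5.6364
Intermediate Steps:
(4326020/(-2592458))/(-3678353) - 2740882/486280 = (4326020*(-1/2592458))*(-1/3678353) - 2740882*1/486280 = -2163010/1296229*(-1/3678353) - 1370441/243140 = 2163010/4767987830837 - 1370441/243140 = -6534245484965837717/1159288561189708180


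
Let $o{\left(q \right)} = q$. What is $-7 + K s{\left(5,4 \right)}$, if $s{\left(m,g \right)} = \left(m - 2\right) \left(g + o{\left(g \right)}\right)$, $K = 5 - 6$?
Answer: $-31$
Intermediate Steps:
$K = -1$ ($K = 5 - 6 = -1$)
$s{\left(m,g \right)} = 2 g \left(-2 + m\right)$ ($s{\left(m,g \right)} = \left(m - 2\right) \left(g + g\right) = \left(-2 + m\right) 2 g = 2 g \left(-2 + m\right)$)
$-7 + K s{\left(5,4 \right)} = -7 - 2 \cdot 4 \left(-2 + 5\right) = -7 - 2 \cdot 4 \cdot 3 = -7 - 24 = -31$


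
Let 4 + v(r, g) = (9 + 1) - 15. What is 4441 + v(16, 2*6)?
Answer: 4432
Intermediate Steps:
v(r, g) = -9 (v(r, g) = -4 + ((9 + 1) - 15) = -4 + (10 - 15) = -4 - 5 = -9)
4441 + v(16, 2*6) = 4441 - 9 = 4432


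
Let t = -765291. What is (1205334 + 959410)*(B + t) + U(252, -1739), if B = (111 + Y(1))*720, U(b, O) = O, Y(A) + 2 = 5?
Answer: -1478976914723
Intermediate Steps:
Y(A) = 3 (Y(A) = -2 + 5 = 3)
B = 82080 (B = (111 + 3)*720 = 114*720 = 82080)
(1205334 + 959410)*(B + t) + U(252, -1739) = (1205334 + 959410)*(82080 - 765291) - 1739 = 2164744*(-683211) - 1739 = -1478976912984 - 1739 = -1478976914723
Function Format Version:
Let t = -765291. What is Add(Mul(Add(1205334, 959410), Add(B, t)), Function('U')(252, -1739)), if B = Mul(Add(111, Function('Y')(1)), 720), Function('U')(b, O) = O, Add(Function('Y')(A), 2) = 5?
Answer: -1478976914723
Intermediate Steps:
Function('Y')(A) = 3 (Function('Y')(A) = Add(-2, 5) = 3)
B = 82080 (B = Mul(Add(111, 3), 720) = Mul(114, 720) = 82080)
Add(Mul(Add(1205334, 959410), Add(B, t)), Function('U')(252, -1739)) = Add(Mul(Add(1205334, 959410), Add(82080, -765291)), -1739) = Add(Mul(2164744, -683211), -1739) = Add(-1478976912984, -1739) = -1478976914723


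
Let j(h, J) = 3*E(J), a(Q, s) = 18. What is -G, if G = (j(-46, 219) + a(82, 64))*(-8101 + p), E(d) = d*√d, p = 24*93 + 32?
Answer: 105066 + 3834909*√219 ≈ 5.6857e+7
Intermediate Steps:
p = 2264 (p = 2232 + 32 = 2264)
E(d) = d^(3/2)
j(h, J) = 3*J^(3/2)
G = -105066 - 3834909*√219 (G = (3*219^(3/2) + 18)*(-8101 + 2264) = (3*(219*√219) + 18)*(-5837) = (657*√219 + 18)*(-5837) = (18 + 657*√219)*(-5837) = -105066 - 3834909*√219 ≈ -5.6857e+7)
-G = -(-105066 - 3834909*√219) = 105066 + 3834909*√219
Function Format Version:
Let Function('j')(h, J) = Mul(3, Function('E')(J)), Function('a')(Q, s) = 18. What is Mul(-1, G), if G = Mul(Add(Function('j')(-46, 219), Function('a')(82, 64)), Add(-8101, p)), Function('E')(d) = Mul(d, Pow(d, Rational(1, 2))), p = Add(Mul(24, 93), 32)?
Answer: Add(105066, Mul(3834909, Pow(219, Rational(1, 2)))) ≈ 5.6857e+7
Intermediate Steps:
p = 2264 (p = Add(2232, 32) = 2264)
Function('E')(d) = Pow(d, Rational(3, 2))
Function('j')(h, J) = Mul(3, Pow(J, Rational(3, 2)))
G = Add(-105066, Mul(-3834909, Pow(219, Rational(1, 2)))) (G = Mul(Add(Mul(3, Pow(219, Rational(3, 2))), 18), Add(-8101, 2264)) = Mul(Add(Mul(3, Mul(219, Pow(219, Rational(1, 2)))), 18), -5837) = Mul(Add(Mul(657, Pow(219, Rational(1, 2))), 18), -5837) = Mul(Add(18, Mul(657, Pow(219, Rational(1, 2)))), -5837) = Add(-105066, Mul(-3834909, Pow(219, Rational(1, 2)))) ≈ -5.6857e+7)
Mul(-1, G) = Mul(-1, Add(-105066, Mul(-3834909, Pow(219, Rational(1, 2))))) = Add(105066, Mul(3834909, Pow(219, Rational(1, 2))))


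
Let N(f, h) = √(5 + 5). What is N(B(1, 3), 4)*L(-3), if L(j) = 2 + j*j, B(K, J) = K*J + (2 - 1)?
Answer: 11*√10 ≈ 34.785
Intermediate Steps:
B(K, J) = 1 + J*K (B(K, J) = J*K + 1 = 1 + J*K)
N(f, h) = √10
L(j) = 2 + j²
N(B(1, 3), 4)*L(-3) = √10*(2 + (-3)²) = √10*(2 + 9) = √10*11 = 11*√10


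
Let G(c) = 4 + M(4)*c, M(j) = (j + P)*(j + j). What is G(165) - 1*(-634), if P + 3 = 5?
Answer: 8558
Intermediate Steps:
P = 2 (P = -3 + 5 = 2)
M(j) = 2*j*(2 + j) (M(j) = (j + 2)*(j + j) = (2 + j)*(2*j) = 2*j*(2 + j))
G(c) = 4 + 48*c (G(c) = 4 + (2*4*(2 + 4))*c = 4 + (2*4*6)*c = 4 + 48*c)
G(165) - 1*(-634) = (4 + 48*165) - 1*(-634) = (4 + 7920) + 634 = 7924 + 634 = 8558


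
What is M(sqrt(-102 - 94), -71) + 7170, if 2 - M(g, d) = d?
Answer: 7243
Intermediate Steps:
M(g, d) = 2 - d
M(sqrt(-102 - 94), -71) + 7170 = (2 - 1*(-71)) + 7170 = (2 + 71) + 7170 = 73 + 7170 = 7243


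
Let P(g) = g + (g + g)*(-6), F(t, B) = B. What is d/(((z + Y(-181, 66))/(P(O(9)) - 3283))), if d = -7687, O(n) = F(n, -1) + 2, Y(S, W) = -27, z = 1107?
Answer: 468907/20 ≈ 23445.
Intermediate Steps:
O(n) = 1 (O(n) = -1 + 2 = 1)
P(g) = -11*g (P(g) = g + (2*g)*(-6) = g - 12*g = -11*g)
d/(((z + Y(-181, 66))/(P(O(9)) - 3283))) = -7687*(-11*1 - 3283)/(1107 - 27) = -7687/(1080/(-11 - 3283)) = -7687/(1080/(-3294)) = -7687/(1080*(-1/3294)) = -7687/(-20/61) = -7687*(-61/20) = 468907/20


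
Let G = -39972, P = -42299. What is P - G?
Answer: -2327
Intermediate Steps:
P - G = -42299 - 1*(-39972) = -42299 + 39972 = -2327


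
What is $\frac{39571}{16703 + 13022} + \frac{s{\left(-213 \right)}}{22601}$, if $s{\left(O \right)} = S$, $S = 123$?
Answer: $\frac{898000346}{671814725} \approx 1.3367$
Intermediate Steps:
$s{\left(O \right)} = 123$
$\frac{39571}{16703 + 13022} + \frac{s{\left(-213 \right)}}{22601} = \frac{39571}{16703 + 13022} + \frac{123}{22601} = \frac{39571}{29725} + 123 \cdot \frac{1}{22601} = 39571 \cdot \frac{1}{29725} + \frac{123}{22601} = \frac{39571}{29725} + \frac{123}{22601} = \frac{898000346}{671814725}$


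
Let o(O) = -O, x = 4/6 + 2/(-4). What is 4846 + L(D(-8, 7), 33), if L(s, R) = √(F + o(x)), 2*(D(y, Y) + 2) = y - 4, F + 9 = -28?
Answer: 4846 + I*√1338/6 ≈ 4846.0 + 6.0965*I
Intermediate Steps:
F = -37 (F = -9 - 28 = -37)
x = ⅙ (x = 4*(⅙) + 2*(-¼) = ⅔ - ½ = ⅙ ≈ 0.16667)
D(y, Y) = -4 + y/2 (D(y, Y) = -2 + (y - 4)/2 = -2 + (-4 + y)/2 = -2 + (-2 + y/2) = -4 + y/2)
L(s, R) = I*√1338/6 (L(s, R) = √(-37 - 1*⅙) = √(-37 - ⅙) = √(-223/6) = I*√1338/6)
4846 + L(D(-8, 7), 33) = 4846 + I*√1338/6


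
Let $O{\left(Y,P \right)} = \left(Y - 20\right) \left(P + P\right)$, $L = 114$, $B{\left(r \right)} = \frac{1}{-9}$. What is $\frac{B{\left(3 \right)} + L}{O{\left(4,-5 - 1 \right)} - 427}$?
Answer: $- \frac{205}{423} \approx -0.48463$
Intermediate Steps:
$B{\left(r \right)} = - \frac{1}{9}$
$O{\left(Y,P \right)} = 2 P \left(-20 + Y\right)$ ($O{\left(Y,P \right)} = \left(-20 + Y\right) 2 P = 2 P \left(-20 + Y\right)$)
$\frac{B{\left(3 \right)} + L}{O{\left(4,-5 - 1 \right)} - 427} = \frac{- \frac{1}{9} + 114}{2 \left(-5 - 1\right) \left(-20 + 4\right) - 427} = \frac{1025}{9 \left(2 \left(-5 - 1\right) \left(-16\right) - 427\right)} = \frac{1025}{9 \left(2 \left(-6\right) \left(-16\right) - 427\right)} = \frac{1025}{9 \left(192 - 427\right)} = \frac{1025}{9 \left(-235\right)} = \frac{1025}{9} \left(- \frac{1}{235}\right) = - \frac{205}{423}$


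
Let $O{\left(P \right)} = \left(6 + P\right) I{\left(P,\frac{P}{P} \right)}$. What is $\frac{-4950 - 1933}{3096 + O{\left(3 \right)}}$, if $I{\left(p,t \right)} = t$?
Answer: $- \frac{6883}{3105} \approx -2.2167$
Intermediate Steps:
$O{\left(P \right)} = 6 + P$ ($O{\left(P \right)} = \left(6 + P\right) \frac{P}{P} = \left(6 + P\right) 1 = 6 + P$)
$\frac{-4950 - 1933}{3096 + O{\left(3 \right)}} = \frac{-4950 - 1933}{3096 + \left(6 + 3\right)} = - \frac{6883}{3096 + 9} = - \frac{6883}{3105}$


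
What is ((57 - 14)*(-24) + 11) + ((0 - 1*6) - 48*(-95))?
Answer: 3533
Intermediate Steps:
((57 - 14)*(-24) + 11) + ((0 - 1*6) - 48*(-95)) = (43*(-24) + 11) + ((0 - 6) + 4560) = (-1032 + 11) + (-6 + 4560) = -1021 + 4554 = 3533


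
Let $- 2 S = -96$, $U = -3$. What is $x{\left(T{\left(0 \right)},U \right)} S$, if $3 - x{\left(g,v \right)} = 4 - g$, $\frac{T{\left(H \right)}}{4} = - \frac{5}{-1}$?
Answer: $912$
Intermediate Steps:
$T{\left(H \right)} = 20$ ($T{\left(H \right)} = 4 \left(- \frac{5}{-1}\right) = 4 \left(\left(-5\right) \left(-1\right)\right) = 4 \cdot 5 = 20$)
$x{\left(g,v \right)} = -1 + g$ ($x{\left(g,v \right)} = 3 - \left(4 - g\right) = 3 + \left(-4 + g\right) = -1 + g$)
$S = 48$ ($S = \left(- \frac{1}{2}\right) \left(-96\right) = 48$)
$x{\left(T{\left(0 \right)},U \right)} S = \left(-1 + 20\right) 48 = 19 \cdot 48 = 912$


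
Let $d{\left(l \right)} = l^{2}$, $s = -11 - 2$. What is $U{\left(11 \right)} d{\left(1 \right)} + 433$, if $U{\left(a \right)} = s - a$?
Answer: $409$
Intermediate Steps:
$s = -13$
$U{\left(a \right)} = -13 - a$
$U{\left(11 \right)} d{\left(1 \right)} + 433 = \left(-13 - 11\right) 1^{2} + 433 = \left(-13 - 11\right) 1 + 433 = \left(-24\right) 1 + 433 = -24 + 433 = 409$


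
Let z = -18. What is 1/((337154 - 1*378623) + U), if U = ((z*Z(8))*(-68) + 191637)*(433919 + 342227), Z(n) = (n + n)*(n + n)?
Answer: 1/391938941757 ≈ 2.5514e-12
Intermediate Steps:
Z(n) = 4*n² (Z(n) = (2*n)*(2*n) = 4*n²)
U = 391938983226 (U = (-72*8²*(-68) + 191637)*(433919 + 342227) = (-72*64*(-68) + 191637)*776146 = (-18*256*(-68) + 191637)*776146 = (-4608*(-68) + 191637)*776146 = (313344 + 191637)*776146 = 504981*776146 = 391938983226)
1/((337154 - 1*378623) + U) = 1/((337154 - 1*378623) + 391938983226) = 1/((337154 - 378623) + 391938983226) = 1/(-41469 + 391938983226) = 1/391938941757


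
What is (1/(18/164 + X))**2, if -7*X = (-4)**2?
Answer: 329476/1560001 ≈ 0.21120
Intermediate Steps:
X = -16/7 (X = -1/7*(-4)**2 = -1/7*16 = -16/7 ≈ -2.2857)
(1/(18/164 + X))**2 = (1/(18/164 - 16/7))**2 = (1/(18*(1/164) - 16/7))**2 = (1/(9/82 - 16/7))**2 = (1/(-1249/574))**2 = (-574/1249)**2 = 329476/1560001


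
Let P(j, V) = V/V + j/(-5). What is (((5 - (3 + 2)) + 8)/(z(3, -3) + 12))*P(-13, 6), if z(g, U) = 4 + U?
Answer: 144/65 ≈ 2.2154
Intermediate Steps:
P(j, V) = 1 - j/5 (P(j, V) = 1 + j*(-1/5) = 1 - j/5)
(((5 - (3 + 2)) + 8)/(z(3, -3) + 12))*P(-13, 6) = (((5 - (3 + 2)) + 8)/((4 - 3) + 12))*(1 - 1/5*(-13)) = (((5 - 1*5) + 8)/(1 + 12))*(1 + 13/5) = (((5 - 5) + 8)/13)*(18/5) = ((0 + 8)*(1/13))*(18/5) = (8*(1/13))*(18/5) = (8/13)*(18/5) = 144/65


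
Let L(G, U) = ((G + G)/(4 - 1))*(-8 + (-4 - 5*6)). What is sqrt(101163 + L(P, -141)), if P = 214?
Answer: sqrt(95171) ≈ 308.50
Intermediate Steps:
L(G, U) = -28*G (L(G, U) = ((2*G)/3)*(-8 + (-4 - 30)) = ((2*G)*(1/3))*(-8 - 34) = (2*G/3)*(-42) = -28*G)
sqrt(101163 + L(P, -141)) = sqrt(101163 - 28*214) = sqrt(101163 - 5992) = sqrt(95171)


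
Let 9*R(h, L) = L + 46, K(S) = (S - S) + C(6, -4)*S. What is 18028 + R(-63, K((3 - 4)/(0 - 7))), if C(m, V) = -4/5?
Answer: 5680426/315 ≈ 18033.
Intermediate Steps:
C(m, V) = -⅘ (C(m, V) = -4*⅕ = -⅘)
K(S) = -4*S/5 (K(S) = (S - S) - 4*S/5 = 0 - 4*S/5 = -4*S/5)
R(h, L) = 46/9 + L/9 (R(h, L) = (L + 46)/9 = (46 + L)/9 = 46/9 + L/9)
18028 + R(-63, K((3 - 4)/(0 - 7))) = 18028 + (46/9 + (-4*(3 - 4)/(5*(0 - 7)))/9) = 18028 + (46/9 + (-(-4)/(5*(-7)))/9) = 18028 + (46/9 + (-(-4)*(-1)/(5*7))/9) = 18028 + (46/9 + (-⅘*⅐)/9) = 18028 + (46/9 + (⅑)*(-4/35)) = 18028 + (46/9 - 4/315) = 18028 + 1606/315 = 5680426/315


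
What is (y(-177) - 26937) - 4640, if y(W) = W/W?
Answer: -31576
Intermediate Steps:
y(W) = 1
(y(-177) - 26937) - 4640 = (1 - 26937) - 4640 = -26936 - 4640 = -31576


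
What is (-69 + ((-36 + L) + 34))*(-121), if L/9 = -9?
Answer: 18392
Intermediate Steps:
L = -81 (L = 9*(-9) = -81)
(-69 + ((-36 + L) + 34))*(-121) = (-69 + ((-36 - 81) + 34))*(-121) = (-69 + (-117 + 34))*(-121) = (-69 - 83)*(-121) = -152*(-121) = 18392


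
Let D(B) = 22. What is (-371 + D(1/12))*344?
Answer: -120056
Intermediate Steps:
(-371 + D(1/12))*344 = (-371 + 22)*344 = -349*344 = -120056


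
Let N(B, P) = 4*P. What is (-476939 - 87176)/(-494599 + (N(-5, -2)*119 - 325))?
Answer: 564115/495876 ≈ 1.1376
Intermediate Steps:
(-476939 - 87176)/(-494599 + (N(-5, -2)*119 - 325)) = (-476939 - 87176)/(-494599 + ((4*(-2))*119 - 325)) = -564115/(-494599 + (-8*119 - 325)) = -564115/(-494599 + (-952 - 325)) = -564115/(-494599 - 1277) = -564115/(-495876) = -564115*(-1/495876) = 564115/495876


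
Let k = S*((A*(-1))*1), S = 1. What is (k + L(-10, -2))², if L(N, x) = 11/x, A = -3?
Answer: 25/4 ≈ 6.2500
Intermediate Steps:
k = 3 (k = 1*(-3*(-1)*1) = 1*(3*1) = 1*3 = 3)
(k + L(-10, -2))² = (3 + 11/(-2))² = (3 + 11*(-½))² = (3 - 11/2)² = (-5/2)² = 25/4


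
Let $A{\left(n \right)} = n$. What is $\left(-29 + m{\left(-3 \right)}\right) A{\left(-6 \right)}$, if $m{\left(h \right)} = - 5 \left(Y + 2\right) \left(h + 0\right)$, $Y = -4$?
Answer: $354$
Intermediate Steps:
$m{\left(h \right)} = 10 h$ ($m{\left(h \right)} = - 5 \left(-4 + 2\right) \left(h + 0\right) = \left(-5\right) \left(-2\right) h = 10 h$)
$\left(-29 + m{\left(-3 \right)}\right) A{\left(-6 \right)} = \left(-29 + 10 \left(-3\right)\right) \left(-6\right) = \left(-29 - 30\right) \left(-6\right) = \left(-59\right) \left(-6\right) = 354$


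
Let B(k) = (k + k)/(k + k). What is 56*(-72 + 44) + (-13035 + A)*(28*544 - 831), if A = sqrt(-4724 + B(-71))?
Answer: -187718603 + 14401*I*sqrt(4723) ≈ -1.8772e+8 + 9.897e+5*I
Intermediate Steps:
B(k) = 1 (B(k) = (2*k)/((2*k)) = (2*k)*(1/(2*k)) = 1)
A = I*sqrt(4723) (A = sqrt(-4724 + 1) = sqrt(-4723) = I*sqrt(4723) ≈ 68.724*I)
56*(-72 + 44) + (-13035 + A)*(28*544 - 831) = 56*(-72 + 44) + (-13035 + I*sqrt(4723))*(28*544 - 831) = 56*(-28) + (-13035 + I*sqrt(4723))*(15232 - 831) = -1568 + (-13035 + I*sqrt(4723))*14401 = -1568 + (-187717035 + 14401*I*sqrt(4723)) = -187718603 + 14401*I*sqrt(4723)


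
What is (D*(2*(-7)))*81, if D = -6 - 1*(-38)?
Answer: -36288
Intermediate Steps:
D = 32 (D = -6 + 38 = 32)
(D*(2*(-7)))*81 = (32*(2*(-7)))*81 = (32*(-14))*81 = -448*81 = -36288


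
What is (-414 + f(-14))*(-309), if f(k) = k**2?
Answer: 67362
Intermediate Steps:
(-414 + f(-14))*(-309) = (-414 + (-14)**2)*(-309) = (-414 + 196)*(-309) = -218*(-309) = 67362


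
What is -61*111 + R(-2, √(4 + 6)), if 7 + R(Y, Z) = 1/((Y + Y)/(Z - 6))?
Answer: -13553/2 - √10/4 ≈ -6777.3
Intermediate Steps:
R(Y, Z) = -7 + (-6 + Z)/(2*Y) (R(Y, Z) = -7 + 1/((Y + Y)/(Z - 6)) = -7 + 1/((2*Y)/(-6 + Z)) = -7 + 1/(2*Y/(-6 + Z)) = -7 + (-6 + Z)/(2*Y))
-61*111 + R(-2, √(4 + 6)) = -61*111 + (½)*(-6 + √(4 + 6) - 14*(-2))/(-2) = -6771 + (½)*(-½)*(-6 + √10 + 28) = -6771 + (½)*(-½)*(22 + √10) = -6771 + (-11/2 - √10/4) = -13553/2 - √10/4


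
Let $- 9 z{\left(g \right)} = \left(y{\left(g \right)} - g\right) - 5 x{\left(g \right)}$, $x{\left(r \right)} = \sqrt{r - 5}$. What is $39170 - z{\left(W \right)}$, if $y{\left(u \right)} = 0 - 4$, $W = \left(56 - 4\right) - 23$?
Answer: $\frac{117499}{3} - \frac{10 \sqrt{6}}{9} \approx 39164.0$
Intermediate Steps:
$W = 29$ ($W = 52 - 23 = 29$)
$y{\left(u \right)} = -4$ ($y{\left(u \right)} = 0 - 4 = -4$)
$x{\left(r \right)} = \sqrt{-5 + r}$
$z{\left(g \right)} = \frac{4}{9} + \frac{g}{9} + \frac{5 \sqrt{-5 + g}}{9}$ ($z{\left(g \right)} = - \frac{\left(-4 - g\right) - 5 \sqrt{-5 + g}}{9} = - \frac{-4 - g - 5 \sqrt{-5 + g}}{9} = \frac{4}{9} + \frac{g}{9} + \frac{5 \sqrt{-5 + g}}{9}$)
$39170 - z{\left(W \right)} = 39170 - \left(\frac{4}{9} + \frac{1}{9} \cdot 29 + \frac{5 \sqrt{-5 + 29}}{9}\right) = 39170 - \left(\frac{4}{9} + \frac{29}{9} + \frac{5 \sqrt{24}}{9}\right) = 39170 - \left(\frac{4}{9} + \frac{29}{9} + \frac{5 \cdot 2 \sqrt{6}}{9}\right) = 39170 - \left(\frac{4}{9} + \frac{29}{9} + \frac{10 \sqrt{6}}{9}\right) = 39170 - \left(\frac{11}{3} + \frac{10 \sqrt{6}}{9}\right) = \frac{117499}{3} - \frac{10 \sqrt{6}}{9}$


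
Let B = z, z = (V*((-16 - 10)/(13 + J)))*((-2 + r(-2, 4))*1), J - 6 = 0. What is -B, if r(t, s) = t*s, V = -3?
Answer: 780/19 ≈ 41.053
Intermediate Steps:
J = 6 (J = 6 + 0 = 6)
r(t, s) = s*t
z = -780/19 (z = (-3*(-16 - 10)/(13 + 6))*((-2 + 4*(-2))*1) = (-(-78)/19)*((-2 - 8)*1) = (-(-78)/19)*(-10*1) = -3*(-26/19)*(-10) = (78/19)*(-10) = -780/19 ≈ -41.053)
B = -780/19 ≈ -41.053
-B = -1*(-780/19) = 780/19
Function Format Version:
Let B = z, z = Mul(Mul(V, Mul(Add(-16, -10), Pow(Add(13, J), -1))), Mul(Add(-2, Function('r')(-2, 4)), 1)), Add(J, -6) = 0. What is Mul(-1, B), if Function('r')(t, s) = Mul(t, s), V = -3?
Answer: Rational(780, 19) ≈ 41.053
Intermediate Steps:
J = 6 (J = Add(6, 0) = 6)
Function('r')(t, s) = Mul(s, t)
z = Rational(-780, 19) (z = Mul(Mul(-3, Mul(Add(-16, -10), Pow(Add(13, 6), -1))), Mul(Add(-2, Mul(4, -2)), 1)) = Mul(Mul(-3, Mul(-26, Pow(19, -1))), Mul(Add(-2, -8), 1)) = Mul(Mul(-3, Mul(-26, Rational(1, 19))), Mul(-10, 1)) = Mul(Mul(-3, Rational(-26, 19)), -10) = Mul(Rational(78, 19), -10) = Rational(-780, 19) ≈ -41.053)
B = Rational(-780, 19) ≈ -41.053
Mul(-1, B) = Mul(-1, Rational(-780, 19)) = Rational(780, 19)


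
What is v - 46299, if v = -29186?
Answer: -75485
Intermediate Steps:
v - 46299 = -29186 - 46299 = -75485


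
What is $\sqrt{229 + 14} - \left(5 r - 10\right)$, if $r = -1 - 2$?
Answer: $25 + 9 \sqrt{3} \approx 40.588$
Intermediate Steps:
$r = -3$ ($r = -1 - 2 = -3$)
$\sqrt{229 + 14} - \left(5 r - 10\right) = \sqrt{229 + 14} - \left(5 \left(-3\right) - 10\right) = \sqrt{243} - \left(-15 - 10\right) = 9 \sqrt{3} - -25 = 9 \sqrt{3} + 25 = 25 + 9 \sqrt{3}$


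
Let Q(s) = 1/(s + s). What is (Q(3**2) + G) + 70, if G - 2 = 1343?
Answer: 25471/18 ≈ 1415.1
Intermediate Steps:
G = 1345 (G = 2 + 1343 = 1345)
Q(s) = 1/(2*s)
(Q(3**2) + G) + 70 = (1/(2*(3**2)) + 1345) + 70 = ((1/2)/9 + 1345) + 70 = ((1/2)*(1/9) + 1345) + 70 = (1/18 + 1345) + 70 = 24211/18 + 70 = 25471/18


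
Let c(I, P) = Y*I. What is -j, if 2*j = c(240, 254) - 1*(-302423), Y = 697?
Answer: -469703/2 ≈ -2.3485e+5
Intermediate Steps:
c(I, P) = 697*I
j = 469703/2 (j = (697*240 - 1*(-302423))/2 = (167280 + 302423)/2 = (1/2)*469703 = 469703/2 ≈ 2.3485e+5)
-j = -1*469703/2 = -469703/2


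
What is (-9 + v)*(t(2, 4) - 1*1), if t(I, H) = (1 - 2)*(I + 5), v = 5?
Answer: 32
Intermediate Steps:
t(I, H) = -5 - I (t(I, H) = -(5 + I) = -5 - I)
(-9 + v)*(t(2, 4) - 1*1) = (-9 + 5)*((-5 - 1*2) - 1*1) = -4*((-5 - 2) - 1) = -4*(-7 - 1) = -4*(-8) = 32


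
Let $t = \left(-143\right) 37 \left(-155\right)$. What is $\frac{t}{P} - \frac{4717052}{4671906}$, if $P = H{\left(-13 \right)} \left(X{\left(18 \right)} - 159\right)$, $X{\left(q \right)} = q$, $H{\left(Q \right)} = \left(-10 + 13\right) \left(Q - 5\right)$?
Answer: $\frac{632589639367}{5928648714} \approx 106.7$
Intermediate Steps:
$t = 820105$ ($t = \left(-5291\right) \left(-155\right) = 820105$)
$H{\left(Q \right)} = -15 + 3 Q$ ($H{\left(Q \right)} = 3 \left(-5 + Q\right) = -15 + 3 Q$)
$P = 7614$ ($P = \left(-15 + 3 \left(-13\right)\right) \left(18 - 159\right) = \left(-15 - 39\right) \left(-141\right) = \left(-54\right) \left(-141\right) = 7614$)
$\frac{t}{P} - \frac{4717052}{4671906} = \frac{820105}{7614} - \frac{4717052}{4671906} = 820105 \cdot \frac{1}{7614} - \frac{2358526}{2335953} = \frac{820105}{7614} - \frac{2358526}{2335953} = \frac{632589639367}{5928648714}$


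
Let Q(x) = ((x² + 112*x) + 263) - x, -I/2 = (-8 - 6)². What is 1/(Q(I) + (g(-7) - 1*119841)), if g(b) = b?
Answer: -1/9433 ≈ -0.00010601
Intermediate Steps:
I = -392 (I = -2*(-8 - 6)² = -2*(-14)² = -2*196 = -392)
Q(x) = 263 + x² + 111*x (Q(x) = (263 + x² + 112*x) - x = 263 + x² + 111*x)
1/(Q(I) + (g(-7) - 1*119841)) = 1/((263 + (-392)² + 111*(-392)) + (-7 - 1*119841)) = 1/((263 + 153664 - 43512) + (-7 - 119841)) = 1/(110415 - 119848) = 1/(-9433) = -1/9433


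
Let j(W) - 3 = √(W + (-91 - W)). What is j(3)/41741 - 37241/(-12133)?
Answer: 1554512980/506443553 + I*√91/41741 ≈ 3.0695 + 0.00022854*I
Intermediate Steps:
j(W) = 3 + I*√91 (j(W) = 3 + √(W + (-91 - W)) = 3 + √(-91) = 3 + I*√91)
j(3)/41741 - 37241/(-12133) = (3 + I*√91)/41741 - 37241/(-12133) = (3 + I*√91)*(1/41741) - 37241*(-1/12133) = (3/41741 + I*√91/41741) + 37241/12133 = 1554512980/506443553 + I*√91/41741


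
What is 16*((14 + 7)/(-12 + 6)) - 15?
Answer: -71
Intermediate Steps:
16*((14 + 7)/(-12 + 6)) - 15 = 16*(21/(-6)) - 15 = 16*(21*(-1/6)) - 15 = 16*(-7/2) - 15 = -56 - 15 = -71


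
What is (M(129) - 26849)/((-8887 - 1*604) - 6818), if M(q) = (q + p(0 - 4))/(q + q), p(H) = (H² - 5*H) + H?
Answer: 6926881/4207722 ≈ 1.6462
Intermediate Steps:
p(H) = H² - 4*H
M(q) = (32 + q)/(2*q) (M(q) = (q + (0 - 4)*(-4 + (0 - 4)))/(q + q) = (q - 4*(-4 - 4))/((2*q)) = (q - 4*(-8))*(1/(2*q)) = (q + 32)*(1/(2*q)) = (32 + q)*(1/(2*q)) = (32 + q)/(2*q))
(M(129) - 26849)/((-8887 - 1*604) - 6818) = ((½)*(32 + 129)/129 - 26849)/((-8887 - 1*604) - 6818) = ((½)*(1/129)*161 - 26849)/((-8887 - 604) - 6818) = (161/258 - 26849)/(-9491 - 6818) = -6926881/258/(-16309) = -6926881/258*(-1/16309) = 6926881/4207722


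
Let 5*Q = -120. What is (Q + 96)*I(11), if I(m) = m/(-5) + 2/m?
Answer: -7992/55 ≈ -145.31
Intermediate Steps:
Q = -24 (Q = (1/5)*(-120) = -24)
I(m) = 2/m - m/5 (I(m) = m*(-1/5) + 2/m = -m/5 + 2/m = 2/m - m/5)
(Q + 96)*I(11) = (-24 + 96)*(2/11 - 1/5*11) = 72*(2*(1/11) - 11/5) = 72*(2/11 - 11/5) = 72*(-111/55) = -7992/55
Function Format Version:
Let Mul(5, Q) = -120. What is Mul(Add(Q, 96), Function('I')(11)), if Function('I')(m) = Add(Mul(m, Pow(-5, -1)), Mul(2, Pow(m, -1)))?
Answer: Rational(-7992, 55) ≈ -145.31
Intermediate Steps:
Q = -24 (Q = Mul(Rational(1, 5), -120) = -24)
Function('I')(m) = Add(Mul(2, Pow(m, -1)), Mul(Rational(-1, 5), m)) (Function('I')(m) = Add(Mul(m, Rational(-1, 5)), Mul(2, Pow(m, -1))) = Add(Mul(Rational(-1, 5), m), Mul(2, Pow(m, -1))) = Add(Mul(2, Pow(m, -1)), Mul(Rational(-1, 5), m)))
Mul(Add(Q, 96), Function('I')(11)) = Mul(Add(-24, 96), Add(Mul(2, Pow(11, -1)), Mul(Rational(-1, 5), 11))) = Mul(72, Add(Mul(2, Rational(1, 11)), Rational(-11, 5))) = Mul(72, Add(Rational(2, 11), Rational(-11, 5))) = Mul(72, Rational(-111, 55)) = Rational(-7992, 55)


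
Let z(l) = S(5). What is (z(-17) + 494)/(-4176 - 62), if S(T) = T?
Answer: -499/4238 ≈ -0.11774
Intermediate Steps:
z(l) = 5
(z(-17) + 494)/(-4176 - 62) = (5 + 494)/(-4176 - 62) = 499/(-4238) = 499*(-1/4238) = -499/4238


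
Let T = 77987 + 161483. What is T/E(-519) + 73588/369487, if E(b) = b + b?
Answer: -44202333773/191763753 ≈ -230.50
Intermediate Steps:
E(b) = 2*b
T = 239470
T/E(-519) + 73588/369487 = 239470/((2*(-519))) + 73588/369487 = 239470/(-1038) + 73588*(1/369487) = 239470*(-1/1038) + 73588/369487 = -119735/519 + 73588/369487 = -44202333773/191763753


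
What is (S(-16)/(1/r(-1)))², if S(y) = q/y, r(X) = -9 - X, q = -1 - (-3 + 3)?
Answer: ¼ ≈ 0.25000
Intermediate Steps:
q = -1 (q = -1 - 1*0 = -1 + 0 = -1)
S(y) = -1/y
(S(-16)/(1/r(-1)))² = ((-1/(-16))/(1/(-9 - 1*(-1))))² = ((-1*(-1/16))/(1/(-9 + 1)))² = (1/(16*(1/(-8))))² = (1/(16*(-⅛)))² = ((1/16)*(-8))² = (-½)² = ¼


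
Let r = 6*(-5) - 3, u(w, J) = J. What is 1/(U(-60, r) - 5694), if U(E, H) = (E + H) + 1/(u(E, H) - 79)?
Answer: -112/648145 ≈ -0.00017280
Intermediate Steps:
r = -33 (r = -30 - 3 = -33)
U(E, H) = E + H + 1/(-79 + H) (U(E, H) = (E + H) + 1/(H - 79) = (E + H) + 1/(-79 + H) = E + H + 1/(-79 + H))
1/(U(-60, r) - 5694) = 1/((1 + (-33)**2 - 79*(-60) - 79*(-33) - 60*(-33))/(-79 - 33) - 5694) = 1/((1 + 1089 + 4740 + 2607 + 1980)/(-112) - 5694) = 1/(-1/112*10417 - 5694) = 1/(-10417/112 - 5694) = 1/(-648145/112) = -112/648145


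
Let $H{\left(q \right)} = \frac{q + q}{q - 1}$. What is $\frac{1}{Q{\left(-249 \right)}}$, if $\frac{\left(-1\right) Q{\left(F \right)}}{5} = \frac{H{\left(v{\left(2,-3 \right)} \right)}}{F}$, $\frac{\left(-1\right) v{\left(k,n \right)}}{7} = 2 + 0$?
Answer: $\frac{747}{28} \approx 26.679$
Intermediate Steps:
$v{\left(k,n \right)} = -14$ ($v{\left(k,n \right)} = - 7 \left(2 + 0\right) = \left(-7\right) 2 = -14$)
$H{\left(q \right)} = \frac{2 q}{-1 + q}$
$Q{\left(F \right)} = - \frac{28}{3 F}$ ($Q{\left(F \right)} = - 5 \frac{2 \left(-14\right) \frac{1}{-1 - 14}}{F} = - 5 \frac{2 \left(-14\right) \frac{1}{-15}}{F} = - 5 \frac{2 \left(-14\right) \left(- \frac{1}{15}\right)}{F} = - 5 \frac{28}{15 F} = - \frac{28}{3 F}$)
$\frac{1}{Q{\left(-249 \right)}} = \frac{1}{\left(- \frac{28}{3}\right) \frac{1}{-249}} = \frac{1}{\left(- \frac{28}{3}\right) \left(- \frac{1}{249}\right)} = \frac{1}{\frac{28}{747}} = \frac{747}{28}$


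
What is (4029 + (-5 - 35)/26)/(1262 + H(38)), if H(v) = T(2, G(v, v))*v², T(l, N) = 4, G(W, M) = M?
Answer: 52357/91494 ≈ 0.57224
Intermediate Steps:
H(v) = 4*v²
(4029 + (-5 - 35)/26)/(1262 + H(38)) = (4029 + (-5 - 35)/26)/(1262 + 4*38²) = (4029 - 40*1/26)/(1262 + 4*1444) = (4029 - 20/13)/(1262 + 5776) = (52357/13)/7038 = (52357/13)*(1/7038) = 52357/91494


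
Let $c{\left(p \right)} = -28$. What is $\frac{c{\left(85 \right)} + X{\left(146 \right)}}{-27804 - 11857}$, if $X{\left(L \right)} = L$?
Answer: $- \frac{118}{39661} \approx -0.0029752$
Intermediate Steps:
$\frac{c{\left(85 \right)} + X{\left(146 \right)}}{-27804 - 11857} = \frac{-28 + 146}{-27804 - 11857} = \frac{118}{-39661} = 118 \left(- \frac{1}{39661}\right) = - \frac{118}{39661}$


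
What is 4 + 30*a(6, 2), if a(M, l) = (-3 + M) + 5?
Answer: 244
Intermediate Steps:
a(M, l) = 2 + M
4 + 30*a(6, 2) = 4 + 30*(2 + 6) = 4 + 30*8 = 4 + 240 = 244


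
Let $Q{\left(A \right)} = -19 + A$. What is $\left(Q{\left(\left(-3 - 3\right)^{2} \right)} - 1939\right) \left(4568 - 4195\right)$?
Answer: $-716906$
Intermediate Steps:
$\left(Q{\left(\left(-3 - 3\right)^{2} \right)} - 1939\right) \left(4568 - 4195\right) = \left(\left(-19 + \left(-3 - 3\right)^{2}\right) - 1939\right) \left(4568 - 4195\right) = \left(\left(-19 + \left(-6\right)^{2}\right) - 1939\right) 373 = \left(\left(-19 + 36\right) - 1939\right) 373 = \left(17 - 1939\right) 373 = \left(-1922\right) 373 = -716906$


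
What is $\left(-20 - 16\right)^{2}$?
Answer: $1296$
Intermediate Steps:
$\left(-20 - 16\right)^{2} = \left(-36\right)^{2} = 1296$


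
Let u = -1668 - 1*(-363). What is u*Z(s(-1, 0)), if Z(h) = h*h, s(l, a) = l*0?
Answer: 0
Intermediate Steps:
s(l, a) = 0
Z(h) = h²
u = -1305 (u = -1668 + 363 = -1305)
u*Z(s(-1, 0)) = -1305*0² = -1305*0 = 0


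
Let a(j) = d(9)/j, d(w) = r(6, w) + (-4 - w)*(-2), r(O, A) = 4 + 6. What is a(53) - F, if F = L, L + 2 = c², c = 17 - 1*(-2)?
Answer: -18991/53 ≈ -358.32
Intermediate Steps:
r(O, A) = 10
d(w) = 18 + 2*w (d(w) = 10 + (-4 - w)*(-2) = 10 + (8 + 2*w) = 18 + 2*w)
c = 19 (c = 17 + 2 = 19)
a(j) = 36/j (a(j) = (18 + 2*9)/j = (18 + 18)/j = 36/j)
L = 359 (L = -2 + 19² = -2 + 361 = 359)
F = 359
a(53) - F = 36/53 - 1*359 = 36*(1/53) - 359 = 36/53 - 359 = -18991/53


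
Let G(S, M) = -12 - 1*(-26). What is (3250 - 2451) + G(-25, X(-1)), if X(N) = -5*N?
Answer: 813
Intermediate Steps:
G(S, M) = 14 (G(S, M) = -12 + 26 = 14)
(3250 - 2451) + G(-25, X(-1)) = (3250 - 2451) + 14 = 799 + 14 = 813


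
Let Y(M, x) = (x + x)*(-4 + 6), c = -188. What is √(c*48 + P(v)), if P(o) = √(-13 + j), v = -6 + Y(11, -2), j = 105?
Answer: √(-9024 + 2*√23) ≈ 94.944*I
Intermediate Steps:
Y(M, x) = 4*x (Y(M, x) = (2*x)*2 = 4*x)
v = -14 (v = -6 + 4*(-2) = -6 - 8 = -14)
P(o) = 2*√23 (P(o) = √(-13 + 105) = √92 = 2*√23)
√(c*48 + P(v)) = √(-188*48 + 2*√23) = √(-9024 + 2*√23)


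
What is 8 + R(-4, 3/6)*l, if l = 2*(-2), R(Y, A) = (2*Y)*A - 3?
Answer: 36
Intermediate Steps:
R(Y, A) = -3 + 2*A*Y (R(Y, A) = 2*A*Y - 3 = -3 + 2*A*Y)
l = -4
8 + R(-4, 3/6)*l = 8 + (-3 + 2*(3/6)*(-4))*(-4) = 8 + (-3 + 2*(3*(⅙))*(-4))*(-4) = 8 + (-3 + 2*(½)*(-4))*(-4) = 8 + (-3 - 4)*(-4) = 8 - 7*(-4) = 8 + 28 = 36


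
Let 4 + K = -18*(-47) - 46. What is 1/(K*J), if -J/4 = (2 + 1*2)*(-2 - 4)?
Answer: 1/76416 ≈ 1.3086e-5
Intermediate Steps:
J = 96 (J = -4*(2 + 1*2)*(-2 - 4) = -4*(2 + 2)*(-6) = -16*(-6) = -4*(-24) = 96)
K = 796 (K = -4 + (-18*(-47) - 46) = -4 + (846 - 46) = -4 + 800 = 796)
1/(K*J) = 1/(796*96) = 1/76416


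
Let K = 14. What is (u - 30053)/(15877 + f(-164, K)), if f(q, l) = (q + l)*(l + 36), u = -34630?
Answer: -64683/8377 ≈ -7.7215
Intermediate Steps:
f(q, l) = (36 + l)*(l + q) (f(q, l) = (l + q)*(36 + l) = (36 + l)*(l + q))
(u - 30053)/(15877 + f(-164, K)) = (-34630 - 30053)/(15877 + (14² + 36*14 + 36*(-164) + 14*(-164))) = -64683/(15877 + (196 + 504 - 5904 - 2296)) = -64683/(15877 - 7500) = -64683/8377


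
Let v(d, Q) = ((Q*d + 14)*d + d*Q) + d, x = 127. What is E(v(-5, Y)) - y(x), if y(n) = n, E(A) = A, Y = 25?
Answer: 298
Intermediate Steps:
v(d, Q) = d + Q*d + d*(14 + Q*d) (v(d, Q) = ((14 + Q*d)*d + Q*d) + d = (d*(14 + Q*d) + Q*d) + d = (Q*d + d*(14 + Q*d)) + d = d + Q*d + d*(14 + Q*d))
E(v(-5, Y)) - y(x) = -5*(15 + 25 + 25*(-5)) - 1*127 = -5*(15 + 25 - 125) - 127 = -5*(-85) - 127 = 425 - 127 = 298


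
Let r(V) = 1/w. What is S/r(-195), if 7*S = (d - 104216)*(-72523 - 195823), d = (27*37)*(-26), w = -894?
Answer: -31232753371560/7 ≈ -4.4618e+12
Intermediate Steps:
d = -25974 (d = 999*(-26) = -25974)
r(V) = -1/894 (r(V) = 1/(-894) = -1/894)
S = 34935965740/7 (S = ((-25974 - 104216)*(-72523 - 195823))/7 = (-130190*(-268346))/7 = (⅐)*34935965740 = 34935965740/7 ≈ 4.9909e+9)
S/r(-195) = 34935965740/(7*(-1/894)) = (34935965740/7)*(-894) = -31232753371560/7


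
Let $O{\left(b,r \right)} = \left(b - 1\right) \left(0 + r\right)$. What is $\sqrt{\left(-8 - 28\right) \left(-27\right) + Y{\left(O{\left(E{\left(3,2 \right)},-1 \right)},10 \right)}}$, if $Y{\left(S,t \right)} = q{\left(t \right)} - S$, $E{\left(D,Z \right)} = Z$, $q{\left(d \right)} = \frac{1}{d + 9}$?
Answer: $\frac{2 \sqrt{87818}}{19} \approx 31.194$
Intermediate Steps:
$q{\left(d \right)} = \frac{1}{9 + d}$
$O{\left(b,r \right)} = r \left(-1 + b\right)$ ($O{\left(b,r \right)} = \left(-1 + b\right) r = r \left(-1 + b\right)$)
$Y{\left(S,t \right)} = \frac{1}{9 + t} - S$
$\sqrt{\left(-8 - 28\right) \left(-27\right) + Y{\left(O{\left(E{\left(3,2 \right)},-1 \right)},10 \right)}} = \sqrt{\left(-8 - 28\right) \left(-27\right) + \frac{1 - - (-1 + 2) \left(9 + 10\right)}{9 + 10}} = \sqrt{\left(-36\right) \left(-27\right) + \frac{1 - \left(-1\right) 1 \cdot 19}{19}} = \sqrt{972 + \frac{1 - \left(-1\right) 19}{19}} = \sqrt{972 + \frac{1 + 19}{19}} = \sqrt{972 + \frac{1}{19} \cdot 20} = \sqrt{972 + \frac{20}{19}} = \sqrt{\frac{18488}{19}} = \frac{2 \sqrt{87818}}{19}$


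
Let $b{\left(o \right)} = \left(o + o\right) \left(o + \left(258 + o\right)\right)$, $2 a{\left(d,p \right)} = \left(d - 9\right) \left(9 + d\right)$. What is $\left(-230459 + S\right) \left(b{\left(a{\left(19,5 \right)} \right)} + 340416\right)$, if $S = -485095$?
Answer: $-351377085024$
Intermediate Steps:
$a{\left(d,p \right)} = \frac{\left(-9 + d\right) \left(9 + d\right)}{2}$ ($a{\left(d,p \right)} = \frac{\left(d - 9\right) \left(9 + d\right)}{2} = \frac{\left(-9 + d\right) \left(9 + d\right)}{2}$)
$b{\left(o \right)} = 2 o \left(258 + 2 o\right)$
$\left(-230459 + S\right) \left(b{\left(a{\left(19,5 \right)} \right)} + 340416\right) = \left(-230459 - 485095\right) \left(4 \left(- \frac{81}{2} + \frac{19^{2}}{2}\right) \left(129 - \left(\frac{81}{2} - \frac{19^{2}}{2}\right)\right) + 340416\right) = - 715554 \left(4 \left(- \frac{81}{2} + \frac{1}{2} \cdot 361\right) \left(129 + \left(- \frac{81}{2} + \frac{1}{2} \cdot 361\right)\right) + 340416\right) = - 715554 \left(4 \left(- \frac{81}{2} + \frac{361}{2}\right) \left(129 + \left(- \frac{81}{2} + \frac{361}{2}\right)\right) + 340416\right) = - 715554 \left(4 \cdot 140 \left(129 + 140\right) + 340416\right) = - 715554 \left(4 \cdot 140 \cdot 269 + 340416\right) = - 715554 \left(150640 + 340416\right) = \left(-715554\right) 491056 = -351377085024$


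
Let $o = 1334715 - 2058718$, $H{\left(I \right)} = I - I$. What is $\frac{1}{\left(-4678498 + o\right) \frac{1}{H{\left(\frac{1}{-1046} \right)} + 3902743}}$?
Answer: $- \frac{300211}{415577} \approx -0.7224$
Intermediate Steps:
$H{\left(I \right)} = 0$
$o = -724003$ ($o = 1334715 - 2058718 = -724003$)
$\frac{1}{\left(-4678498 + o\right) \frac{1}{H{\left(\frac{1}{-1046} \right)} + 3902743}} = \frac{1}{\left(-4678498 - 724003\right) \frac{1}{0 + 3902743}} = \frac{1}{\left(-5402501\right) \frac{1}{3902743}} = \frac{1}{- \frac{415577}{300211}} = - \frac{300211}{415577}$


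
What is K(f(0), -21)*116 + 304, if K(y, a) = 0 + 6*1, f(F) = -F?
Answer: 1000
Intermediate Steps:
K(y, a) = 6 (K(y, a) = 0 + 6 = 6)
K(f(0), -21)*116 + 304 = 6*116 + 304 = 696 + 304 = 1000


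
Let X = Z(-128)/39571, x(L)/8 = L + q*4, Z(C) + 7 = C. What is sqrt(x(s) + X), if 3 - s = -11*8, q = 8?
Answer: sqrt(1540804874259)/39571 ≈ 31.369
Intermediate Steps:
Z(C) = -7 + C
s = 91 (s = 3 - (-11)*8 = 3 - 1*(-88) = 3 + 88 = 91)
x(L) = 256 + 8*L (x(L) = 8*(L + 8*4) = 8*(L + 32) = 8*(32 + L) = 256 + 8*L)
X = -135/39571 (X = (-7 - 128)/39571 = -135*1/39571 = -135/39571 ≈ -0.0034116)
sqrt(x(s) + X) = sqrt((256 + 8*91) - 135/39571) = sqrt((256 + 728) - 135/39571) = sqrt(984 - 135/39571) = sqrt(38937729/39571) = sqrt(1540804874259)/39571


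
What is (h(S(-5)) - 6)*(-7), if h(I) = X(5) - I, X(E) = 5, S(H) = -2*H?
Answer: 77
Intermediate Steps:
h(I) = 5 - I
(h(S(-5)) - 6)*(-7) = ((5 - (-2)*(-5)) - 6)*(-7) = ((5 - 1*10) - 6)*(-7) = ((5 - 10) - 6)*(-7) = (-5 - 6)*(-7) = -11*(-7) = 77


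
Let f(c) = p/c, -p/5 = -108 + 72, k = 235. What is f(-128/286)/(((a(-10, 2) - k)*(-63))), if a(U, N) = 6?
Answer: -715/25648 ≈ -0.027877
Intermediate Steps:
p = 180 (p = -5*(-108 + 72) = -5*(-36) = 180)
f(c) = 180/c
f(-128/286)/(((a(-10, 2) - k)*(-63))) = (180/((-128/286)))/(((6 - 1*235)*(-63))) = (180/((-128*1/286)))/(((6 - 235)*(-63))) = (180/(-64/143))/((-229*(-63))) = (180*(-143/64))/14427 = -6435/16*1/14427 = -715/25648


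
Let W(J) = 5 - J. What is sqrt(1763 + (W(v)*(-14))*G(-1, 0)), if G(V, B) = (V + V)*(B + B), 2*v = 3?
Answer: sqrt(1763) ≈ 41.988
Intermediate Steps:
v = 3/2 (v = (1/2)*3 = 3/2 ≈ 1.5000)
G(V, B) = 4*B*V (G(V, B) = (2*V)*(2*B) = 4*B*V)
sqrt(1763 + (W(v)*(-14))*G(-1, 0)) = sqrt(1763 + ((5 - 1*3/2)*(-14))*(4*0*(-1))) = sqrt(1763 + ((5 - 3/2)*(-14))*0) = sqrt(1763 + ((7/2)*(-14))*0) = sqrt(1763 - 49*0) = sqrt(1763 + 0) = sqrt(1763)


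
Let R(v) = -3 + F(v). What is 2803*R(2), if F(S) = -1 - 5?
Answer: -25227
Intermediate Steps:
F(S) = -6
R(v) = -9 (R(v) = -3 - 6 = -9)
2803*R(2) = 2803*(-9) = -25227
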